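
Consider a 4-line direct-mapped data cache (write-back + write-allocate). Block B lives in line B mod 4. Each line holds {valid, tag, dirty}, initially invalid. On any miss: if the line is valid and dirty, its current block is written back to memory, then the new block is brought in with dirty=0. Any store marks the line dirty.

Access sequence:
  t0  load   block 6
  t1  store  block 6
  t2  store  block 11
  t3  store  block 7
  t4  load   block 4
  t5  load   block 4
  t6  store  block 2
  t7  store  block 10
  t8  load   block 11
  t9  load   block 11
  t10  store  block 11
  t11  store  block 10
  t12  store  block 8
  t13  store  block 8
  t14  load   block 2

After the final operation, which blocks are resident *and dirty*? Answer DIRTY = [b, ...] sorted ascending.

  0 | R B6 → L2 miss [-]
  1 | W B6 → L2 hit [D]
  2 | W B11 → L3 miss [D]
  3 | W B7 → L3 miss wb→B11 [D]
  4 | R B4 → L0 miss [-]
  5 | R B4 → L0 hit [-]
  6 | W B2 → L2 miss wb→B6 [D]
  7 | W B10 → L2 miss wb→B2 [D]
  8 | R B11 → L3 miss wb→B7 [-]
  9 | R B11 → L3 hit [-]
  10 | W B11 → L3 hit [D]
  11 | W B10 → L2 hit [D]
  12 | W B8 → L0 miss [D]
  13 | W B8 → L0 hit [D]
  14 | R B2 → L2 miss wb→B10 [-]

DIRTY = [8, 11]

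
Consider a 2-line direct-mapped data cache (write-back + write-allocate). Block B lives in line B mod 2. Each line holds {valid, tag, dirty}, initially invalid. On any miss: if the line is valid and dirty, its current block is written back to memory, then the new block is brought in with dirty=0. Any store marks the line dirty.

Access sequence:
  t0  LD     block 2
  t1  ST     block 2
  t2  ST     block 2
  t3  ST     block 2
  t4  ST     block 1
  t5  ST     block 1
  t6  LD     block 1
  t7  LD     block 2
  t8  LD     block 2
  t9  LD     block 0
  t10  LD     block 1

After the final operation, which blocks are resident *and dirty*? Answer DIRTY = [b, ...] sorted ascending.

0: R B2 → L0 miss [-]
1: W B2 → L0 hit [D]
2: W B2 → L0 hit [D]
3: W B2 → L0 hit [D]
4: W B1 → L1 miss [D]
5: W B1 → L1 hit [D]
6: R B1 → L1 hit [D]
7: R B2 → L0 hit [D]
8: R B2 → L0 hit [D]
9: R B0 → L0 miss wb→B2 [-]
10: R B1 → L1 hit [D]

DIRTY = [1]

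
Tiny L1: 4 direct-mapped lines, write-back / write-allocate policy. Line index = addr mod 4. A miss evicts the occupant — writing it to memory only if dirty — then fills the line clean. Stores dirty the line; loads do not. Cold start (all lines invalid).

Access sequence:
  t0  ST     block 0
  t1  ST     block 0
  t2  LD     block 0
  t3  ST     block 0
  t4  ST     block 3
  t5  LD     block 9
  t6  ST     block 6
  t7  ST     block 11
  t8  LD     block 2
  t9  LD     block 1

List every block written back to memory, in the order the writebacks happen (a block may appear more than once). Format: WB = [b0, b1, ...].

0: W B0 -> L0 miss  d=D]
1: W B0 -> L0 hit  d=D]
2: R B0 -> L0 hit  d=D]
3: W B0 -> L0 hit  d=D]
4: W B3 -> L3 miss  d=D]
5: R B9 -> L1 miss  d=-]
6: W B6 -> L2 miss  d=D]
7: W B11 -> L3 miss wb->B3  d=D]
8: R B2 -> L2 miss wb->B6  d=-]
9: R B1 -> L1 miss  d=-]

WB = [3, 6]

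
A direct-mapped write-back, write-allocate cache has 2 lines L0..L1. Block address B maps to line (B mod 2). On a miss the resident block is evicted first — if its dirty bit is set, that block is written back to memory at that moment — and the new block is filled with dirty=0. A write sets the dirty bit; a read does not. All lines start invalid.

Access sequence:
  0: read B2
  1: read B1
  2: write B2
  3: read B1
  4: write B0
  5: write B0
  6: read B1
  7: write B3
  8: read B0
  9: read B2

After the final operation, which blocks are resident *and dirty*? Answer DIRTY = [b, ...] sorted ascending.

DIRTY = [3]

0: R B2 → L0 miss [-]
1: R B1 → L1 miss [-]
2: W B2 → L0 hit [D]
3: R B1 → L1 hit [-]
4: W B0 → L0 miss wb→B2 [D]
5: W B0 → L0 hit [D]
6: R B1 → L1 hit [-]
7: W B3 → L1 miss [D]
8: R B0 → L0 hit [D]
9: R B2 → L0 miss wb→B0 [-]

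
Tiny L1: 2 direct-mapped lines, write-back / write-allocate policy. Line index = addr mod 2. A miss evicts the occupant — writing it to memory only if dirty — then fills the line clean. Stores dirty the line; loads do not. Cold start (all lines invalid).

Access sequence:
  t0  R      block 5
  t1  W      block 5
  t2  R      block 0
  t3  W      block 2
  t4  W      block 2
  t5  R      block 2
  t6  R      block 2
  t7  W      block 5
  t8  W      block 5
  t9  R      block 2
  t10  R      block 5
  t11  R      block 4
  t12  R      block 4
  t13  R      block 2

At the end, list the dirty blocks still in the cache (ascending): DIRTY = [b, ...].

DIRTY = [5]

  0 | R B5 → L1 miss [-]
  1 | W B5 → L1 hit [D]
  2 | R B0 → L0 miss [-]
  3 | W B2 → L0 miss [D]
  4 | W B2 → L0 hit [D]
  5 | R B2 → L0 hit [D]
  6 | R B2 → L0 hit [D]
  7 | W B5 → L1 hit [D]
  8 | W B5 → L1 hit [D]
  9 | R B2 → L0 hit [D]
  10 | R B5 → L1 hit [D]
  11 | R B4 → L0 miss wb→B2 [-]
  12 | R B4 → L0 hit [-]
  13 | R B2 → L0 miss [-]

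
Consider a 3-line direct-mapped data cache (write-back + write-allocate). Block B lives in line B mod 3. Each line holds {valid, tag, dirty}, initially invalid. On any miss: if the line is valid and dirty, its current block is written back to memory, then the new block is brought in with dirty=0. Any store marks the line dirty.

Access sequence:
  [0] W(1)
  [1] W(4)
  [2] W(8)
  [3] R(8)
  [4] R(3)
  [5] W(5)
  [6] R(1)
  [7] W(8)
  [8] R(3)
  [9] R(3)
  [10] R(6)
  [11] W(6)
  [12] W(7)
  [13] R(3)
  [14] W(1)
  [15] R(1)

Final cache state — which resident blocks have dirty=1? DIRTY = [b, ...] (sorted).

  0 | W B1 → L1 miss [D]
  1 | W B4 → L1 miss wb→B1 [D]
  2 | W B8 → L2 miss [D]
  3 | R B8 → L2 hit [D]
  4 | R B3 → L0 miss [-]
  5 | W B5 → L2 miss wb→B8 [D]
  6 | R B1 → L1 miss wb→B4 [-]
  7 | W B8 → L2 miss wb→B5 [D]
  8 | R B3 → L0 hit [-]
  9 | R B3 → L0 hit [-]
  10 | R B6 → L0 miss [-]
  11 | W B6 → L0 hit [D]
  12 | W B7 → L1 miss [D]
  13 | R B3 → L0 miss wb→B6 [-]
  14 | W B1 → L1 miss wb→B7 [D]
  15 | R B1 → L1 hit [D]

DIRTY = [1, 8]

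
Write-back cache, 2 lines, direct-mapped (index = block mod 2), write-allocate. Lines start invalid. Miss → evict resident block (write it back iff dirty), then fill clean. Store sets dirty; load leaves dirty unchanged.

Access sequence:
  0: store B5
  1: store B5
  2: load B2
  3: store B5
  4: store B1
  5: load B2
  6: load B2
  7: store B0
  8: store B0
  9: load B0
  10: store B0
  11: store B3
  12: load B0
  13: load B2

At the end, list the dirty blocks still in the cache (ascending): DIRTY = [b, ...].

DIRTY = [3]

  0 | W B5 → L1 miss [D]
  1 | W B5 → L1 hit [D]
  2 | R B2 → L0 miss [-]
  3 | W B5 → L1 hit [D]
  4 | W B1 → L1 miss wb→B5 [D]
  5 | R B2 → L0 hit [-]
  6 | R B2 → L0 hit [-]
  7 | W B0 → L0 miss [D]
  8 | W B0 → L0 hit [D]
  9 | R B0 → L0 hit [D]
  10 | W B0 → L0 hit [D]
  11 | W B3 → L1 miss wb→B1 [D]
  12 | R B0 → L0 hit [D]
  13 | R B2 → L0 miss wb→B0 [-]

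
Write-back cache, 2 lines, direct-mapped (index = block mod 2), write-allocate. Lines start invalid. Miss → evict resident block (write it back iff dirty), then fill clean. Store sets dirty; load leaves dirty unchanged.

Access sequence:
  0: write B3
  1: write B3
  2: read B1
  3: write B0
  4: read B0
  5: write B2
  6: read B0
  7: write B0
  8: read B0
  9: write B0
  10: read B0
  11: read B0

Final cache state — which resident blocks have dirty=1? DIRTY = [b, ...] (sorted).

0: W B3 → L1 miss [D]
1: W B3 → L1 hit [D]
2: R B1 → L1 miss wb→B3 [-]
3: W B0 → L0 miss [D]
4: R B0 → L0 hit [D]
5: W B2 → L0 miss wb→B0 [D]
6: R B0 → L0 miss wb→B2 [-]
7: W B0 → L0 hit [D]
8: R B0 → L0 hit [D]
9: W B0 → L0 hit [D]
10: R B0 → L0 hit [D]
11: R B0 → L0 hit [D]

DIRTY = [0]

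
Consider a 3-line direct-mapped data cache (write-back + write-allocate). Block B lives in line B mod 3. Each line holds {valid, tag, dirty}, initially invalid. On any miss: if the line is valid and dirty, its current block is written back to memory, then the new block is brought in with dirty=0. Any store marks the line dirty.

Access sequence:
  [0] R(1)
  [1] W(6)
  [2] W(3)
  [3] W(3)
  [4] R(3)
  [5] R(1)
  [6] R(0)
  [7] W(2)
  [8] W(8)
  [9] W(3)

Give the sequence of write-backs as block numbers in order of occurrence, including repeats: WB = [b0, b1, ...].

WB = [6, 3, 2]

0: R B1 -> L1 miss  d=-]
1: W B6 -> L0 miss  d=D]
2: W B3 -> L0 miss wb->B6  d=D]
3: W B3 -> L0 hit  d=D]
4: R B3 -> L0 hit  d=D]
5: R B1 -> L1 hit  d=-]
6: R B0 -> L0 miss wb->B3  d=-]
7: W B2 -> L2 miss  d=D]
8: W B8 -> L2 miss wb->B2  d=D]
9: W B3 -> L0 miss  d=D]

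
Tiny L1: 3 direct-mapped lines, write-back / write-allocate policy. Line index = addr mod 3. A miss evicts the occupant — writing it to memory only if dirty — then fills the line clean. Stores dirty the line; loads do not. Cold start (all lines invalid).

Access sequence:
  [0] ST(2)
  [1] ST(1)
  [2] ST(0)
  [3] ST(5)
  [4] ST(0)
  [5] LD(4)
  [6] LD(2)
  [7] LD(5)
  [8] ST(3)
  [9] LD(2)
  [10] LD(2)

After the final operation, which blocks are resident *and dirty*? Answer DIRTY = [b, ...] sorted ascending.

0: W B2 -> L2 miss  d=D]
1: W B1 -> L1 miss  d=D]
2: W B0 -> L0 miss  d=D]
3: W B5 -> L2 miss wb->B2  d=D]
4: W B0 -> L0 hit  d=D]
5: R B4 -> L1 miss wb->B1  d=-]
6: R B2 -> L2 miss wb->B5  d=-]
7: R B5 -> L2 miss  d=-]
8: W B3 -> L0 miss wb->B0  d=D]
9: R B2 -> L2 miss  d=-]
10: R B2 -> L2 hit  d=-]

DIRTY = [3]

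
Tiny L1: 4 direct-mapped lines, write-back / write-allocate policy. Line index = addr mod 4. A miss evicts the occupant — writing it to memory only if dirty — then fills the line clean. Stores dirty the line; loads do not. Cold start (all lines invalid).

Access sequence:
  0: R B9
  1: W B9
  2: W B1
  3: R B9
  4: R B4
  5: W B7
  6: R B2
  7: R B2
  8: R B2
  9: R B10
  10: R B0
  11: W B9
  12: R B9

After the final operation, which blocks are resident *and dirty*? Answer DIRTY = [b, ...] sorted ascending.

  0 | R B9 → L1 miss [-]
  1 | W B9 → L1 hit [D]
  2 | W B1 → L1 miss wb→B9 [D]
  3 | R B9 → L1 miss wb→B1 [-]
  4 | R B4 → L0 miss [-]
  5 | W B7 → L3 miss [D]
  6 | R B2 → L2 miss [-]
  7 | R B2 → L2 hit [-]
  8 | R B2 → L2 hit [-]
  9 | R B10 → L2 miss [-]
  10 | R B0 → L0 miss [-]
  11 | W B9 → L1 hit [D]
  12 | R B9 → L1 hit [D]

DIRTY = [7, 9]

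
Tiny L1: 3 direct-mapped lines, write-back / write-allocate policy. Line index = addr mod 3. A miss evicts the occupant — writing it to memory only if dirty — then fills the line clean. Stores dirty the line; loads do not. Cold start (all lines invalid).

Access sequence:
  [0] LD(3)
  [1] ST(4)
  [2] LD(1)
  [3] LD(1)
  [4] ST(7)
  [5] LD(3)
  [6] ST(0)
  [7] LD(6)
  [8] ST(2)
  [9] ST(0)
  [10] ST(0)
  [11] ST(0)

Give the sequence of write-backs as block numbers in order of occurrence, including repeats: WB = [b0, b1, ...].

  0 | R B3 → L0 miss [-]
  1 | W B4 → L1 miss [D]
  2 | R B1 → L1 miss wb→B4 [-]
  3 | R B1 → L1 hit [-]
  4 | W B7 → L1 miss [D]
  5 | R B3 → L0 hit [-]
  6 | W B0 → L0 miss [D]
  7 | R B6 → L0 miss wb→B0 [-]
  8 | W B2 → L2 miss [D]
  9 | W B0 → L0 miss [D]
  10 | W B0 → L0 hit [D]
  11 | W B0 → L0 hit [D]

WB = [4, 0]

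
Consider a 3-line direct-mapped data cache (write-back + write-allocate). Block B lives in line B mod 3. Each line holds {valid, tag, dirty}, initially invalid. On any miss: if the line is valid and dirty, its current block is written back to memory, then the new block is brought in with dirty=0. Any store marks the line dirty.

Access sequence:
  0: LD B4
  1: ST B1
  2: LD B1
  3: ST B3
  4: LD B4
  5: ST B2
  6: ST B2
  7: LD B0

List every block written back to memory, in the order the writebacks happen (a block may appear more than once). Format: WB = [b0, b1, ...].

0: R B4 → L1 miss [-]
1: W B1 → L1 miss [D]
2: R B1 → L1 hit [D]
3: W B3 → L0 miss [D]
4: R B4 → L1 miss wb→B1 [-]
5: W B2 → L2 miss [D]
6: W B2 → L2 hit [D]
7: R B0 → L0 miss wb→B3 [-]

WB = [1, 3]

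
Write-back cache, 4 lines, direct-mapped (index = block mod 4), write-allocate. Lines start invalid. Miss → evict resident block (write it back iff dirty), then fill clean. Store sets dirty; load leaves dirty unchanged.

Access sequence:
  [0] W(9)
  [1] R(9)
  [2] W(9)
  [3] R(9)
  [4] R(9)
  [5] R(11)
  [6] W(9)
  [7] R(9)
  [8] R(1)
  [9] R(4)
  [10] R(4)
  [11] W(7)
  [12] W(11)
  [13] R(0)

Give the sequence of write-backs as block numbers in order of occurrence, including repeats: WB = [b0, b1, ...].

WB = [9, 7]

0: W B9 -> L1 miss  d=D]
1: R B9 -> L1 hit  d=D]
2: W B9 -> L1 hit  d=D]
3: R B9 -> L1 hit  d=D]
4: R B9 -> L1 hit  d=D]
5: R B11 -> L3 miss  d=-]
6: W B9 -> L1 hit  d=D]
7: R B9 -> L1 hit  d=D]
8: R B1 -> L1 miss wb->B9  d=-]
9: R B4 -> L0 miss  d=-]
10: R B4 -> L0 hit  d=-]
11: W B7 -> L3 miss  d=D]
12: W B11 -> L3 miss wb->B7  d=D]
13: R B0 -> L0 miss  d=-]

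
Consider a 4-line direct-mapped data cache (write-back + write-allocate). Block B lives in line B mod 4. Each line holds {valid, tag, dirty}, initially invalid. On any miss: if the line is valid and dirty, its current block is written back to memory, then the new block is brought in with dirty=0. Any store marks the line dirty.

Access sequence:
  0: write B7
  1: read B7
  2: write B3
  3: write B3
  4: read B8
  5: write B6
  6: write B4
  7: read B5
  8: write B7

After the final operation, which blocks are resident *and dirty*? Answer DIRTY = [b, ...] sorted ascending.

0: W B7 → L3 miss [D]
1: R B7 → L3 hit [D]
2: W B3 → L3 miss wb→B7 [D]
3: W B3 → L3 hit [D]
4: R B8 → L0 miss [-]
5: W B6 → L2 miss [D]
6: W B4 → L0 miss [D]
7: R B5 → L1 miss [-]
8: W B7 → L3 miss wb→B3 [D]

DIRTY = [4, 6, 7]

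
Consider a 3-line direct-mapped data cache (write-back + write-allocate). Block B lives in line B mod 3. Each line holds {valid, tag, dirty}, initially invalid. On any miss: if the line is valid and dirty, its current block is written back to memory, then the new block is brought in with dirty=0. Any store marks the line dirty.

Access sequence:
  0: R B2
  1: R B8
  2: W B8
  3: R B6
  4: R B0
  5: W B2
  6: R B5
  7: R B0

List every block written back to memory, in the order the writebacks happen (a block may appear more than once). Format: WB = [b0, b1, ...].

WB = [8, 2]

0: R B2 → L2 miss [-]
1: R B8 → L2 miss [-]
2: W B8 → L2 hit [D]
3: R B6 → L0 miss [-]
4: R B0 → L0 miss [-]
5: W B2 → L2 miss wb→B8 [D]
6: R B5 → L2 miss wb→B2 [-]
7: R B0 → L0 hit [-]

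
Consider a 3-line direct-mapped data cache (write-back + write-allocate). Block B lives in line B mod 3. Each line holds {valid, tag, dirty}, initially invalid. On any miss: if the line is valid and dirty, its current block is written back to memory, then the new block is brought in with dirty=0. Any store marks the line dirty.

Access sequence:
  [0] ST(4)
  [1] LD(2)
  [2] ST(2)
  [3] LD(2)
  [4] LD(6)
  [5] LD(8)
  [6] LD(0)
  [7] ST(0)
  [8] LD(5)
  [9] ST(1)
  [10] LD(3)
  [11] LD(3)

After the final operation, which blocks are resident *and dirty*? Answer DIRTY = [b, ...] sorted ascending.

DIRTY = [1]

  0 | W B4 → L1 miss [D]
  1 | R B2 → L2 miss [-]
  2 | W B2 → L2 hit [D]
  3 | R B2 → L2 hit [D]
  4 | R B6 → L0 miss [-]
  5 | R B8 → L2 miss wb→B2 [-]
  6 | R B0 → L0 miss [-]
  7 | W B0 → L0 hit [D]
  8 | R B5 → L2 miss [-]
  9 | W B1 → L1 miss wb→B4 [D]
  10 | R B3 → L0 miss wb→B0 [-]
  11 | R B3 → L0 hit [-]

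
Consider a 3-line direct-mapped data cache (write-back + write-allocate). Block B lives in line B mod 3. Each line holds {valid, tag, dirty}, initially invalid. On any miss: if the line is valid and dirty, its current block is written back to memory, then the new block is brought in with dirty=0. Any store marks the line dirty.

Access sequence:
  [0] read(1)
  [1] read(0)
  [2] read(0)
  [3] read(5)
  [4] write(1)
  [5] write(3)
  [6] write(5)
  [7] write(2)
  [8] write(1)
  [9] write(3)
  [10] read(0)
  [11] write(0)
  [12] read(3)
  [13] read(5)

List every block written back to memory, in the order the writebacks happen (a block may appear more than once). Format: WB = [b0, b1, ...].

0: R B1 -> L1 miss  d=-]
1: R B0 -> L0 miss  d=-]
2: R B0 -> L0 hit  d=-]
3: R B5 -> L2 miss  d=-]
4: W B1 -> L1 hit  d=D]
5: W B3 -> L0 miss  d=D]
6: W B5 -> L2 hit  d=D]
7: W B2 -> L2 miss wb->B5  d=D]
8: W B1 -> L1 hit  d=D]
9: W B3 -> L0 hit  d=D]
10: R B0 -> L0 miss wb->B3  d=-]
11: W B0 -> L0 hit  d=D]
12: R B3 -> L0 miss wb->B0  d=-]
13: R B5 -> L2 miss wb->B2  d=-]

WB = [5, 3, 0, 2]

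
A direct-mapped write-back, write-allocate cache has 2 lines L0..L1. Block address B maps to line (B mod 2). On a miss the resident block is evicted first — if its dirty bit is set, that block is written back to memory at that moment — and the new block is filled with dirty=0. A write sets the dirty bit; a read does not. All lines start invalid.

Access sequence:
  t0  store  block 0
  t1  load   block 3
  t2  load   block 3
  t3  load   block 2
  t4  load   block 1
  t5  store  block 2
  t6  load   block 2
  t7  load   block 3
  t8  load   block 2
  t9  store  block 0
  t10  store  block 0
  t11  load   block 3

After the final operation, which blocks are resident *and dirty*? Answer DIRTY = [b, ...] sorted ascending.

DIRTY = [0]

0: W B0 -> L0 miss  d=D]
1: R B3 -> L1 miss  d=-]
2: R B3 -> L1 hit  d=-]
3: R B2 -> L0 miss wb->B0  d=-]
4: R B1 -> L1 miss  d=-]
5: W B2 -> L0 hit  d=D]
6: R B2 -> L0 hit  d=D]
7: R B3 -> L1 miss  d=-]
8: R B2 -> L0 hit  d=D]
9: W B0 -> L0 miss wb->B2  d=D]
10: W B0 -> L0 hit  d=D]
11: R B3 -> L1 hit  d=-]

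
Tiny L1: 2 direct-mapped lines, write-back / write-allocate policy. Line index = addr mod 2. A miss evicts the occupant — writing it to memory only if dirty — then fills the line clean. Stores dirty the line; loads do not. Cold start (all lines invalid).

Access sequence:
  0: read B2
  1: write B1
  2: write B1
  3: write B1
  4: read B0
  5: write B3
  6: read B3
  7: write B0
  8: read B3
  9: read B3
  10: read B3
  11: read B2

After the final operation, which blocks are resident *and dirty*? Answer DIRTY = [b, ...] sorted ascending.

DIRTY = [3]

  0 | R B2 → L0 miss [-]
  1 | W B1 → L1 miss [D]
  2 | W B1 → L1 hit [D]
  3 | W B1 → L1 hit [D]
  4 | R B0 → L0 miss [-]
  5 | W B3 → L1 miss wb→B1 [D]
  6 | R B3 → L1 hit [D]
  7 | W B0 → L0 hit [D]
  8 | R B3 → L1 hit [D]
  9 | R B3 → L1 hit [D]
  10 | R B3 → L1 hit [D]
  11 | R B2 → L0 miss wb→B0 [-]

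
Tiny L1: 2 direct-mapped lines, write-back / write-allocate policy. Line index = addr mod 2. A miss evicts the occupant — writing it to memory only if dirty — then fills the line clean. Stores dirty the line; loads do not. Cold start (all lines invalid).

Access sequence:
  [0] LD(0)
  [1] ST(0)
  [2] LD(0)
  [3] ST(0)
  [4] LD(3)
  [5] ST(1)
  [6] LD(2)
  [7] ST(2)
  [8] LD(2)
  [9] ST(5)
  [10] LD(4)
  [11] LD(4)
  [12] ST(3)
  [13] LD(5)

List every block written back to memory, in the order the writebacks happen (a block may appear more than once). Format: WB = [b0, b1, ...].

  0 | R B0 → L0 miss [-]
  1 | W B0 → L0 hit [D]
  2 | R B0 → L0 hit [D]
  3 | W B0 → L0 hit [D]
  4 | R B3 → L1 miss [-]
  5 | W B1 → L1 miss [D]
  6 | R B2 → L0 miss wb→B0 [-]
  7 | W B2 → L0 hit [D]
  8 | R B2 → L0 hit [D]
  9 | W B5 → L1 miss wb→B1 [D]
  10 | R B4 → L0 miss wb→B2 [-]
  11 | R B4 → L0 hit [-]
  12 | W B3 → L1 miss wb→B5 [D]
  13 | R B5 → L1 miss wb→B3 [-]

WB = [0, 1, 2, 5, 3]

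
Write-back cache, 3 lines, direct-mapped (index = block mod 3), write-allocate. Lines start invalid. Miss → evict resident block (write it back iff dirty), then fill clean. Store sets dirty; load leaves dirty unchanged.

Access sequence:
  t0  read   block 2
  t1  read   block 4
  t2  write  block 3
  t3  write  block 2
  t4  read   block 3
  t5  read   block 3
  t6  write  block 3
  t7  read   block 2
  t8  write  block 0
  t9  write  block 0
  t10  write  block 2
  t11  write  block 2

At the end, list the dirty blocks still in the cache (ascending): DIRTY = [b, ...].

DIRTY = [0, 2]

0: R B2 → L2 miss [-]
1: R B4 → L1 miss [-]
2: W B3 → L0 miss [D]
3: W B2 → L2 hit [D]
4: R B3 → L0 hit [D]
5: R B3 → L0 hit [D]
6: W B3 → L0 hit [D]
7: R B2 → L2 hit [D]
8: W B0 → L0 miss wb→B3 [D]
9: W B0 → L0 hit [D]
10: W B2 → L2 hit [D]
11: W B2 → L2 hit [D]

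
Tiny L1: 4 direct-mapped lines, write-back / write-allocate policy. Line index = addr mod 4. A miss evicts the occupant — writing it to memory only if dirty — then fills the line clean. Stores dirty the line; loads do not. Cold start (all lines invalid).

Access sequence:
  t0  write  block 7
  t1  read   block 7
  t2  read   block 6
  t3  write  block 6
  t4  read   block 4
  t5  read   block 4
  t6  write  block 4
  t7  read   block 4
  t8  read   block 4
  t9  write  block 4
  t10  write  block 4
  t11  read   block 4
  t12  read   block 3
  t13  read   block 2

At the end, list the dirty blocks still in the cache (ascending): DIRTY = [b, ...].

DIRTY = [4]

0: W B7 -> L3 miss  d=D]
1: R B7 -> L3 hit  d=D]
2: R B6 -> L2 miss  d=-]
3: W B6 -> L2 hit  d=D]
4: R B4 -> L0 miss  d=-]
5: R B4 -> L0 hit  d=-]
6: W B4 -> L0 hit  d=D]
7: R B4 -> L0 hit  d=D]
8: R B4 -> L0 hit  d=D]
9: W B4 -> L0 hit  d=D]
10: W B4 -> L0 hit  d=D]
11: R B4 -> L0 hit  d=D]
12: R B3 -> L3 miss wb->B7  d=-]
13: R B2 -> L2 miss wb->B6  d=-]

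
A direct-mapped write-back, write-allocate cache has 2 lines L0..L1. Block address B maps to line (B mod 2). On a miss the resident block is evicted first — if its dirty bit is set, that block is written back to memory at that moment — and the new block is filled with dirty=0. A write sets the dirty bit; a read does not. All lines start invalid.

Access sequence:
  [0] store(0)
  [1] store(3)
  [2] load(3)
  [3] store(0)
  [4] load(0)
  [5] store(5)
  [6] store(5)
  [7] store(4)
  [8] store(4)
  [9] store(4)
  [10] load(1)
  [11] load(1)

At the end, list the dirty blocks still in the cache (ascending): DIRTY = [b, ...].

DIRTY = [4]

0: W B0 -> L0 miss  d=D]
1: W B3 -> L1 miss  d=D]
2: R B3 -> L1 hit  d=D]
3: W B0 -> L0 hit  d=D]
4: R B0 -> L0 hit  d=D]
5: W B5 -> L1 miss wb->B3  d=D]
6: W B5 -> L1 hit  d=D]
7: W B4 -> L0 miss wb->B0  d=D]
8: W B4 -> L0 hit  d=D]
9: W B4 -> L0 hit  d=D]
10: R B1 -> L1 miss wb->B5  d=-]
11: R B1 -> L1 hit  d=-]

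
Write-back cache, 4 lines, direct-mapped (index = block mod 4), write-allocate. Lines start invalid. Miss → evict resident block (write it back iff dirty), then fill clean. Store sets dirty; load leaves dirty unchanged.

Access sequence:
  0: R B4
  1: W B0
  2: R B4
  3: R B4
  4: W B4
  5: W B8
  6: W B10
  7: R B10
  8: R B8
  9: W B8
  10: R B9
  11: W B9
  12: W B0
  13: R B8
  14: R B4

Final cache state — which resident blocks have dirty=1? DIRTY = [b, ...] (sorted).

0: R B4 -> L0 miss  d=-]
1: W B0 -> L0 miss  d=D]
2: R B4 -> L0 miss wb->B0  d=-]
3: R B4 -> L0 hit  d=-]
4: W B4 -> L0 hit  d=D]
5: W B8 -> L0 miss wb->B4  d=D]
6: W B10 -> L2 miss  d=D]
7: R B10 -> L2 hit  d=D]
8: R B8 -> L0 hit  d=D]
9: W B8 -> L0 hit  d=D]
10: R B9 -> L1 miss  d=-]
11: W B9 -> L1 hit  d=D]
12: W B0 -> L0 miss wb->B8  d=D]
13: R B8 -> L0 miss wb->B0  d=-]
14: R B4 -> L0 miss  d=-]

DIRTY = [9, 10]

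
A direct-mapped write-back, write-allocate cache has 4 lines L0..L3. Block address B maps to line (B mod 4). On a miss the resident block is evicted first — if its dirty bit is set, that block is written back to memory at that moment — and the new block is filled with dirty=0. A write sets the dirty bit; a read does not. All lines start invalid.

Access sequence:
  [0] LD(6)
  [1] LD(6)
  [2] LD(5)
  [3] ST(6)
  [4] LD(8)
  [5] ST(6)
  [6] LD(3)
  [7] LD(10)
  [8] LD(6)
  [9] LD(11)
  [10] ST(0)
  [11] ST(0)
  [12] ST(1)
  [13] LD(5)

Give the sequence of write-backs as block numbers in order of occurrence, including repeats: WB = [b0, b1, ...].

WB = [6, 1]

  0 | R B6 → L2 miss [-]
  1 | R B6 → L2 hit [-]
  2 | R B5 → L1 miss [-]
  3 | W B6 → L2 hit [D]
  4 | R B8 → L0 miss [-]
  5 | W B6 → L2 hit [D]
  6 | R B3 → L3 miss [-]
  7 | R B10 → L2 miss wb→B6 [-]
  8 | R B6 → L2 miss [-]
  9 | R B11 → L3 miss [-]
  10 | W B0 → L0 miss [D]
  11 | W B0 → L0 hit [D]
  12 | W B1 → L1 miss [D]
  13 | R B5 → L1 miss wb→B1 [-]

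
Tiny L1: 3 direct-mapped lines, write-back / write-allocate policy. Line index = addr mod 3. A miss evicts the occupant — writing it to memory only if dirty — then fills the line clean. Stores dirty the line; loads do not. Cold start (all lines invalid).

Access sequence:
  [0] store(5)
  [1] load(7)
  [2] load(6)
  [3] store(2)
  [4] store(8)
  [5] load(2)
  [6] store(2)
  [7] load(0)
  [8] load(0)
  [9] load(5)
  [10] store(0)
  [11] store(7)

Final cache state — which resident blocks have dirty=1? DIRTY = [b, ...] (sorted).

DIRTY = [0, 7]

  0 | W B5 → L2 miss [D]
  1 | R B7 → L1 miss [-]
  2 | R B6 → L0 miss [-]
  3 | W B2 → L2 miss wb→B5 [D]
  4 | W B8 → L2 miss wb→B2 [D]
  5 | R B2 → L2 miss wb→B8 [-]
  6 | W B2 → L2 hit [D]
  7 | R B0 → L0 miss [-]
  8 | R B0 → L0 hit [-]
  9 | R B5 → L2 miss wb→B2 [-]
  10 | W B0 → L0 hit [D]
  11 | W B7 → L1 hit [D]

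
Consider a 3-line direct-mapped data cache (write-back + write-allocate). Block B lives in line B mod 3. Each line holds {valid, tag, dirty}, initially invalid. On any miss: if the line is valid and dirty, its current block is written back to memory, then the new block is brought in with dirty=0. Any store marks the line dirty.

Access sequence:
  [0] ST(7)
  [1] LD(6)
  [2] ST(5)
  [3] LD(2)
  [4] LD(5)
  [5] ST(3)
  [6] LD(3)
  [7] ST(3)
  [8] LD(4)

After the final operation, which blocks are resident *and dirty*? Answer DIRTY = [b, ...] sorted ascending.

DIRTY = [3]

0: W B7 -> L1 miss  d=D]
1: R B6 -> L0 miss  d=-]
2: W B5 -> L2 miss  d=D]
3: R B2 -> L2 miss wb->B5  d=-]
4: R B5 -> L2 miss  d=-]
5: W B3 -> L0 miss  d=D]
6: R B3 -> L0 hit  d=D]
7: W B3 -> L0 hit  d=D]
8: R B4 -> L1 miss wb->B7  d=-]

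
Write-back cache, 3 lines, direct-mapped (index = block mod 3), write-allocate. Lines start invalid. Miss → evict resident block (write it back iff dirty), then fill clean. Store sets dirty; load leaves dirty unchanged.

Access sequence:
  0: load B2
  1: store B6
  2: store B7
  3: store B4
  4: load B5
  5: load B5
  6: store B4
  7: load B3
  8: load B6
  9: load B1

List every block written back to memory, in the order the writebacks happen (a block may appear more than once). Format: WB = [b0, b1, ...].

WB = [7, 6, 4]

0: R B2 → L2 miss [-]
1: W B6 → L0 miss [D]
2: W B7 → L1 miss [D]
3: W B4 → L1 miss wb→B7 [D]
4: R B5 → L2 miss [-]
5: R B5 → L2 hit [-]
6: W B4 → L1 hit [D]
7: R B3 → L0 miss wb→B6 [-]
8: R B6 → L0 miss [-]
9: R B1 → L1 miss wb→B4 [-]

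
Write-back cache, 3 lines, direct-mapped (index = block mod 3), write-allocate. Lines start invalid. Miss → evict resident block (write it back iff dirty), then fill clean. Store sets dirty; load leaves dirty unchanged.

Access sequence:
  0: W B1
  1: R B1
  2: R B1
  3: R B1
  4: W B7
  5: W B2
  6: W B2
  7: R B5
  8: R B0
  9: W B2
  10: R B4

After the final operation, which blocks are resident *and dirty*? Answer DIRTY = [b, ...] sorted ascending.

  0 | W B1 → L1 miss [D]
  1 | R B1 → L1 hit [D]
  2 | R B1 → L1 hit [D]
  3 | R B1 → L1 hit [D]
  4 | W B7 → L1 miss wb→B1 [D]
  5 | W B2 → L2 miss [D]
  6 | W B2 → L2 hit [D]
  7 | R B5 → L2 miss wb→B2 [-]
  8 | R B0 → L0 miss [-]
  9 | W B2 → L2 miss [D]
  10 | R B4 → L1 miss wb→B7 [-]

DIRTY = [2]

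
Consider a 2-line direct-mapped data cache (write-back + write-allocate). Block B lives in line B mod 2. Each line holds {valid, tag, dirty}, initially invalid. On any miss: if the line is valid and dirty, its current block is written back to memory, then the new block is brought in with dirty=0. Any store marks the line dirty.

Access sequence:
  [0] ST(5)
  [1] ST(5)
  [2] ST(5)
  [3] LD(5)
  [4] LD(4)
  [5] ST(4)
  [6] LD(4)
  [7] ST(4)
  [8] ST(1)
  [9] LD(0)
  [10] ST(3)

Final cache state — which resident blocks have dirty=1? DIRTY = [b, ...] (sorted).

0: W B5 → L1 miss [D]
1: W B5 → L1 hit [D]
2: W B5 → L1 hit [D]
3: R B5 → L1 hit [D]
4: R B4 → L0 miss [-]
5: W B4 → L0 hit [D]
6: R B4 → L0 hit [D]
7: W B4 → L0 hit [D]
8: W B1 → L1 miss wb→B5 [D]
9: R B0 → L0 miss wb→B4 [-]
10: W B3 → L1 miss wb→B1 [D]

DIRTY = [3]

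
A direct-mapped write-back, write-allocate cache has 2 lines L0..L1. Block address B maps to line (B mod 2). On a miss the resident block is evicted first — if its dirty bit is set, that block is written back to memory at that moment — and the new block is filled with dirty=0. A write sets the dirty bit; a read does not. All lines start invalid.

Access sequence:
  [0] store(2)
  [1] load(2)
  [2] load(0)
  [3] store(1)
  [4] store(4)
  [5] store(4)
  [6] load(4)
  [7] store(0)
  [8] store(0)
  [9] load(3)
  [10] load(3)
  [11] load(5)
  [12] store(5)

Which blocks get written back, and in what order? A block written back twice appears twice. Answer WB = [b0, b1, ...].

0: W B2 → L0 miss [D]
1: R B2 → L0 hit [D]
2: R B0 → L0 miss wb→B2 [-]
3: W B1 → L1 miss [D]
4: W B4 → L0 miss [D]
5: W B4 → L0 hit [D]
6: R B4 → L0 hit [D]
7: W B0 → L0 miss wb→B4 [D]
8: W B0 → L0 hit [D]
9: R B3 → L1 miss wb→B1 [-]
10: R B3 → L1 hit [-]
11: R B5 → L1 miss [-]
12: W B5 → L1 hit [D]

WB = [2, 4, 1]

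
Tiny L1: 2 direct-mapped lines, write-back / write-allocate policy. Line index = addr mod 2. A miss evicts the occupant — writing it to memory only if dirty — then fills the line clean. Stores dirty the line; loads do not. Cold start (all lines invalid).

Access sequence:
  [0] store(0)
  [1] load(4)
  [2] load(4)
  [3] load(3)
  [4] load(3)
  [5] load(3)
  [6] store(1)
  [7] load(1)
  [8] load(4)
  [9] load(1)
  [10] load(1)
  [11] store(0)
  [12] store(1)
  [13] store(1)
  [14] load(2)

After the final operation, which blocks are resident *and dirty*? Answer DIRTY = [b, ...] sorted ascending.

DIRTY = [1]

0: W B0 → L0 miss [D]
1: R B4 → L0 miss wb→B0 [-]
2: R B4 → L0 hit [-]
3: R B3 → L1 miss [-]
4: R B3 → L1 hit [-]
5: R B3 → L1 hit [-]
6: W B1 → L1 miss [D]
7: R B1 → L1 hit [D]
8: R B4 → L0 hit [-]
9: R B1 → L1 hit [D]
10: R B1 → L1 hit [D]
11: W B0 → L0 miss [D]
12: W B1 → L1 hit [D]
13: W B1 → L1 hit [D]
14: R B2 → L0 miss wb→B0 [-]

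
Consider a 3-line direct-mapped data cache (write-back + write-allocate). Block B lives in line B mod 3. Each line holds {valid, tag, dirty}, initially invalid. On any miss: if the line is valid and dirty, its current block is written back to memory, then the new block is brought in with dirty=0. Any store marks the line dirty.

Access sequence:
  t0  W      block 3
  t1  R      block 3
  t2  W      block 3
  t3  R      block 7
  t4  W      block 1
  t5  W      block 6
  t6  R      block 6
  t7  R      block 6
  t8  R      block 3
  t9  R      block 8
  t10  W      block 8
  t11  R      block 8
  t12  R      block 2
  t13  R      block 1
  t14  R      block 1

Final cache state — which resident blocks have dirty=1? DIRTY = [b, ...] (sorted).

DIRTY = [1]

  0 | W B3 → L0 miss [D]
  1 | R B3 → L0 hit [D]
  2 | W B3 → L0 hit [D]
  3 | R B7 → L1 miss [-]
  4 | W B1 → L1 miss [D]
  5 | W B6 → L0 miss wb→B3 [D]
  6 | R B6 → L0 hit [D]
  7 | R B6 → L0 hit [D]
  8 | R B3 → L0 miss wb→B6 [-]
  9 | R B8 → L2 miss [-]
  10 | W B8 → L2 hit [D]
  11 | R B8 → L2 hit [D]
  12 | R B2 → L2 miss wb→B8 [-]
  13 | R B1 → L1 hit [D]
  14 | R B1 → L1 hit [D]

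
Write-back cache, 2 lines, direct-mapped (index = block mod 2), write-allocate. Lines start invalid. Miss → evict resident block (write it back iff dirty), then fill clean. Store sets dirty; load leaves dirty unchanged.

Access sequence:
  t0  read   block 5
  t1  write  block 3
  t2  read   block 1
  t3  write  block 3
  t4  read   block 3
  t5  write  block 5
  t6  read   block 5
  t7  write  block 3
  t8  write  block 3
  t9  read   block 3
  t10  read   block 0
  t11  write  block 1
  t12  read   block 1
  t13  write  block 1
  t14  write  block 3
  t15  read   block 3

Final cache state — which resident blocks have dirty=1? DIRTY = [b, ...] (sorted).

DIRTY = [3]

0: R B5 -> L1 miss  d=-]
1: W B3 -> L1 miss  d=D]
2: R B1 -> L1 miss wb->B3  d=-]
3: W B3 -> L1 miss  d=D]
4: R B3 -> L1 hit  d=D]
5: W B5 -> L1 miss wb->B3  d=D]
6: R B5 -> L1 hit  d=D]
7: W B3 -> L1 miss wb->B5  d=D]
8: W B3 -> L1 hit  d=D]
9: R B3 -> L1 hit  d=D]
10: R B0 -> L0 miss  d=-]
11: W B1 -> L1 miss wb->B3  d=D]
12: R B1 -> L1 hit  d=D]
13: W B1 -> L1 hit  d=D]
14: W B3 -> L1 miss wb->B1  d=D]
15: R B3 -> L1 hit  d=D]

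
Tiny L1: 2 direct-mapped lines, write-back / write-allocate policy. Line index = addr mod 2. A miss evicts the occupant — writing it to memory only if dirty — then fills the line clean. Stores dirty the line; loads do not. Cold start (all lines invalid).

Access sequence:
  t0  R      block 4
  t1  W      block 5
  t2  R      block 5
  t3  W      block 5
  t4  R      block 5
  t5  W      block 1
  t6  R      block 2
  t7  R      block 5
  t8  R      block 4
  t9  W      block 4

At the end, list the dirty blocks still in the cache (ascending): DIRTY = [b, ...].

DIRTY = [4]

0: R B4 → L0 miss [-]
1: W B5 → L1 miss [D]
2: R B5 → L1 hit [D]
3: W B5 → L1 hit [D]
4: R B5 → L1 hit [D]
5: W B1 → L1 miss wb→B5 [D]
6: R B2 → L0 miss [-]
7: R B5 → L1 miss wb→B1 [-]
8: R B4 → L0 miss [-]
9: W B4 → L0 hit [D]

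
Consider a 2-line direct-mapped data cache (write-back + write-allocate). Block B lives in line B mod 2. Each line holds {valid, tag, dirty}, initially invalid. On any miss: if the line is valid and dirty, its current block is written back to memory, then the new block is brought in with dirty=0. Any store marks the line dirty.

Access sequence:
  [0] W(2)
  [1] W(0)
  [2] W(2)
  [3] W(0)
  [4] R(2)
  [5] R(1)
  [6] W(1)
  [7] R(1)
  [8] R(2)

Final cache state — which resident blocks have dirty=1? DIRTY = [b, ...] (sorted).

0: W B2 → L0 miss [D]
1: W B0 → L0 miss wb→B2 [D]
2: W B2 → L0 miss wb→B0 [D]
3: W B0 → L0 miss wb→B2 [D]
4: R B2 → L0 miss wb→B0 [-]
5: R B1 → L1 miss [-]
6: W B1 → L1 hit [D]
7: R B1 → L1 hit [D]
8: R B2 → L0 hit [-]

DIRTY = [1]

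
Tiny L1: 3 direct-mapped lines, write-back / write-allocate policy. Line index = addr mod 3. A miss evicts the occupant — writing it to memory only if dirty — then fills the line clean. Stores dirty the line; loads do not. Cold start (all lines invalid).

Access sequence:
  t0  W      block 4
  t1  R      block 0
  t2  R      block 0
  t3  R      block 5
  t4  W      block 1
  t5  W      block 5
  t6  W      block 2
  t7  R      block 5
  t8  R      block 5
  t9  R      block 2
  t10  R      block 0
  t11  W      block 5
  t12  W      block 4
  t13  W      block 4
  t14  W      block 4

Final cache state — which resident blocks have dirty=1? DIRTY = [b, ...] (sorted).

DIRTY = [4, 5]

  0 | W B4 → L1 miss [D]
  1 | R B0 → L0 miss [-]
  2 | R B0 → L0 hit [-]
  3 | R B5 → L2 miss [-]
  4 | W B1 → L1 miss wb→B4 [D]
  5 | W B5 → L2 hit [D]
  6 | W B2 → L2 miss wb→B5 [D]
  7 | R B5 → L2 miss wb→B2 [-]
  8 | R B5 → L2 hit [-]
  9 | R B2 → L2 miss [-]
  10 | R B0 → L0 hit [-]
  11 | W B5 → L2 miss [D]
  12 | W B4 → L1 miss wb→B1 [D]
  13 | W B4 → L1 hit [D]
  14 | W B4 → L1 hit [D]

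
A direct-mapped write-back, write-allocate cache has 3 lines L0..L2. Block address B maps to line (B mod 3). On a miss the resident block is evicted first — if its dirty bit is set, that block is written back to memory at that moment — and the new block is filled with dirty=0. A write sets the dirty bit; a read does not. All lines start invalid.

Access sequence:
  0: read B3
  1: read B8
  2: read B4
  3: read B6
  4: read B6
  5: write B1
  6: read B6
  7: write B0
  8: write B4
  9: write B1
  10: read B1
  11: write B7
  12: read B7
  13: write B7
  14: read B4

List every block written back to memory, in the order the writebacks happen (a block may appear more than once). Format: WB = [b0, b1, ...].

0: R B3 → L0 miss [-]
1: R B8 → L2 miss [-]
2: R B4 → L1 miss [-]
3: R B6 → L0 miss [-]
4: R B6 → L0 hit [-]
5: W B1 → L1 miss [D]
6: R B6 → L0 hit [-]
7: W B0 → L0 miss [D]
8: W B4 → L1 miss wb→B1 [D]
9: W B1 → L1 miss wb→B4 [D]
10: R B1 → L1 hit [D]
11: W B7 → L1 miss wb→B1 [D]
12: R B7 → L1 hit [D]
13: W B7 → L1 hit [D]
14: R B4 → L1 miss wb→B7 [-]

WB = [1, 4, 1, 7]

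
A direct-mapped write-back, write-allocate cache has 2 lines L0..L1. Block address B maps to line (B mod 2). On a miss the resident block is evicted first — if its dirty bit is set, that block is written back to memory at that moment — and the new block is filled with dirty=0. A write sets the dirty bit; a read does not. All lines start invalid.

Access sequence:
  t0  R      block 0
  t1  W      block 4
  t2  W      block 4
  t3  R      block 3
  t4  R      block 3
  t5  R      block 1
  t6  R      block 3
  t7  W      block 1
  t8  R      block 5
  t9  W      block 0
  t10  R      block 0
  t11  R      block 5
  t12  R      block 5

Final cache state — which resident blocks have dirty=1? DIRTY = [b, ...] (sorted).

DIRTY = [0]

0: R B0 → L0 miss [-]
1: W B4 → L0 miss [D]
2: W B4 → L0 hit [D]
3: R B3 → L1 miss [-]
4: R B3 → L1 hit [-]
5: R B1 → L1 miss [-]
6: R B3 → L1 miss [-]
7: W B1 → L1 miss [D]
8: R B5 → L1 miss wb→B1 [-]
9: W B0 → L0 miss wb→B4 [D]
10: R B0 → L0 hit [D]
11: R B5 → L1 hit [-]
12: R B5 → L1 hit [-]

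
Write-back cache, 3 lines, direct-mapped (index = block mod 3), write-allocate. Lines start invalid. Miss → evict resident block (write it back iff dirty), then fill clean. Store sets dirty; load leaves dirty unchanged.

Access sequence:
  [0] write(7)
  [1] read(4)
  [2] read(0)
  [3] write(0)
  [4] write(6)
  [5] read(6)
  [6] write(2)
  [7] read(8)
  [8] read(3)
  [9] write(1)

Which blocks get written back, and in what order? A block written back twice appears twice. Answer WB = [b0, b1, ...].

WB = [7, 0, 2, 6]

  0 | W B7 → L1 miss [D]
  1 | R B4 → L1 miss wb→B7 [-]
  2 | R B0 → L0 miss [-]
  3 | W B0 → L0 hit [D]
  4 | W B6 → L0 miss wb→B0 [D]
  5 | R B6 → L0 hit [D]
  6 | W B2 → L2 miss [D]
  7 | R B8 → L2 miss wb→B2 [-]
  8 | R B3 → L0 miss wb→B6 [-]
  9 | W B1 → L1 miss [D]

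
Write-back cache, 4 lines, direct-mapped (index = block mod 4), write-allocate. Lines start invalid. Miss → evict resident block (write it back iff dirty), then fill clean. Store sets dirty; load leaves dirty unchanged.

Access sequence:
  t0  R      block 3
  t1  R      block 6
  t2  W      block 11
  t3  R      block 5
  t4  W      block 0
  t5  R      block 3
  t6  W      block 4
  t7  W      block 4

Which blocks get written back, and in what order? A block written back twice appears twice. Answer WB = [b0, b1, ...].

WB = [11, 0]

0: R B3 → L3 miss [-]
1: R B6 → L2 miss [-]
2: W B11 → L3 miss [D]
3: R B5 → L1 miss [-]
4: W B0 → L0 miss [D]
5: R B3 → L3 miss wb→B11 [-]
6: W B4 → L0 miss wb→B0 [D]
7: W B4 → L0 hit [D]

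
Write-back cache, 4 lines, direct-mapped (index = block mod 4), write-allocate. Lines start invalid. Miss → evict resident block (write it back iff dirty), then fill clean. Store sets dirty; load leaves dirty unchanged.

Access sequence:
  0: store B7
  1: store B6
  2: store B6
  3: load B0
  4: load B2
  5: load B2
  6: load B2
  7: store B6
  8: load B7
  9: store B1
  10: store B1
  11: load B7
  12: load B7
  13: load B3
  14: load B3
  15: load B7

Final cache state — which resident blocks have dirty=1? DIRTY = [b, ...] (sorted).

0: W B7 -> L3 miss  d=D]
1: W B6 -> L2 miss  d=D]
2: W B6 -> L2 hit  d=D]
3: R B0 -> L0 miss  d=-]
4: R B2 -> L2 miss wb->B6  d=-]
5: R B2 -> L2 hit  d=-]
6: R B2 -> L2 hit  d=-]
7: W B6 -> L2 miss  d=D]
8: R B7 -> L3 hit  d=D]
9: W B1 -> L1 miss  d=D]
10: W B1 -> L1 hit  d=D]
11: R B7 -> L3 hit  d=D]
12: R B7 -> L3 hit  d=D]
13: R B3 -> L3 miss wb->B7  d=-]
14: R B3 -> L3 hit  d=-]
15: R B7 -> L3 miss  d=-]

DIRTY = [1, 6]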